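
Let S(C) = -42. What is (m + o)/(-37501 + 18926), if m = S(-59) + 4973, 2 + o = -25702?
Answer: 20773/18575 ≈ 1.1183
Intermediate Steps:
o = -25704 (o = -2 - 25702 = -25704)
m = 4931 (m = -42 + 4973 = 4931)
(m + o)/(-37501 + 18926) = (4931 - 25704)/(-37501 + 18926) = -20773/(-18575) = -20773*(-1/18575) = 20773/18575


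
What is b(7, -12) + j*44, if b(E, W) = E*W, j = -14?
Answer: -700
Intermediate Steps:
b(7, -12) + j*44 = 7*(-12) - 14*44 = -84 - 616 = -700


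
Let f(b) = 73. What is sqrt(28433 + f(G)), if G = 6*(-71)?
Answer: sqrt(28506) ≈ 168.84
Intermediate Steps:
G = -426
sqrt(28433 + f(G)) = sqrt(28433 + 73) = sqrt(28506)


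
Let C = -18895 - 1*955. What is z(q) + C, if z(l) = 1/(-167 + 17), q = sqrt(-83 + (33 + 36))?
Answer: -2977501/150 ≈ -19850.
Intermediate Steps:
C = -19850 (C = -18895 - 955 = -19850)
q = I*sqrt(14) (q = sqrt(-83 + 69) = sqrt(-14) = I*sqrt(14) ≈ 3.7417*I)
z(l) = -1/150 (z(l) = 1/(-150) = -1/150)
z(q) + C = -1/150 - 19850 = -2977501/150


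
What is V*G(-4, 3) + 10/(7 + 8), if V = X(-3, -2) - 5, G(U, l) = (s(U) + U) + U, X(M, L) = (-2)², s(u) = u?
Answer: 38/3 ≈ 12.667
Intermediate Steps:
X(M, L) = 4
G(U, l) = 3*U (G(U, l) = (U + U) + U = 2*U + U = 3*U)
V = -1 (V = 4 - 5 = -1)
V*G(-4, 3) + 10/(7 + 8) = -3*(-4) + 10/(7 + 8) = -1*(-12) + 10/15 = 12 + 10*(1/15) = 12 + ⅔ = 38/3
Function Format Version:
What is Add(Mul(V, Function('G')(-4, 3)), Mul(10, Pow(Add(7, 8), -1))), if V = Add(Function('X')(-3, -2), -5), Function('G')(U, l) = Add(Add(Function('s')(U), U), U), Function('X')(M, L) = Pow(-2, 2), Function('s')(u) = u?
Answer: Rational(38, 3) ≈ 12.667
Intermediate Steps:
Function('X')(M, L) = 4
Function('G')(U, l) = Mul(3, U) (Function('G')(U, l) = Add(Add(U, U), U) = Add(Mul(2, U), U) = Mul(3, U))
V = -1 (V = Add(4, -5) = -1)
Add(Mul(V, Function('G')(-4, 3)), Mul(10, Pow(Add(7, 8), -1))) = Add(Mul(-1, Mul(3, -4)), Mul(10, Pow(Add(7, 8), -1))) = Add(Mul(-1, -12), Mul(10, Pow(15, -1))) = Add(12, Mul(10, Rational(1, 15))) = Add(12, Rational(2, 3)) = Rational(38, 3)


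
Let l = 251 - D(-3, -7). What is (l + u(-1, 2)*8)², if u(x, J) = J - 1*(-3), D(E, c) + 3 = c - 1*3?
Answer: 92416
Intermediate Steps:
D(E, c) = -6 + c (D(E, c) = -3 + (c - 1*3) = -3 + (c - 3) = -3 + (-3 + c) = -6 + c)
l = 264 (l = 251 - (-6 - 7) = 251 - 1*(-13) = 251 + 13 = 264)
u(x, J) = 3 + J (u(x, J) = J + 3 = 3 + J)
(l + u(-1, 2)*8)² = (264 + (3 + 2)*8)² = (264 + 5*8)² = (264 + 40)² = 304² = 92416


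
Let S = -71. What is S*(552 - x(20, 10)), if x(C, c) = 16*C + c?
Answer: -15762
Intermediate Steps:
x(C, c) = c + 16*C
S*(552 - x(20, 10)) = -71*(552 - (10 + 16*20)) = -71*(552 - (10 + 320)) = -71*(552 - 1*330) = -71*(552 - 330) = -71*222 = -15762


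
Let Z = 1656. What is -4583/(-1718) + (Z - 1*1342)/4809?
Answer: 22579099/8261862 ≈ 2.7329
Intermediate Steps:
-4583/(-1718) + (Z - 1*1342)/4809 = -4583/(-1718) + (1656 - 1*1342)/4809 = -4583*(-1/1718) + (1656 - 1342)*(1/4809) = 4583/1718 + 314*(1/4809) = 4583/1718 + 314/4809 = 22579099/8261862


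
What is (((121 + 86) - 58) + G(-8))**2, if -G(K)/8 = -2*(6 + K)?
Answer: 13689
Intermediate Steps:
G(K) = 96 + 16*K (G(K) = -(-16)*(6 + K) = -8*(-12 - 2*K) = 96 + 16*K)
(((121 + 86) - 58) + G(-8))**2 = (((121 + 86) - 58) + (96 + 16*(-8)))**2 = ((207 - 58) + (96 - 128))**2 = (149 - 32)**2 = 117**2 = 13689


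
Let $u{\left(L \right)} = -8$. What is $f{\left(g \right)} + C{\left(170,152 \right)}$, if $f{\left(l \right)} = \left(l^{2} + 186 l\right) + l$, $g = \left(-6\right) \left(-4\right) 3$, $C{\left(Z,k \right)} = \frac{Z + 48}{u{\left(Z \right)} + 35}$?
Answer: $\frac{503714}{27} \approx 18656.0$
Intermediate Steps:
$C{\left(Z,k \right)} = \frac{16}{9} + \frac{Z}{27}$ ($C{\left(Z,k \right)} = \frac{Z + 48}{-8 + 35} = \frac{48 + Z}{27} = \left(48 + Z\right) \frac{1}{27} = \frac{16}{9} + \frac{Z}{27}$)
$g = 72$ ($g = 24 \cdot 3 = 72$)
$f{\left(l \right)} = l^{2} + 187 l$
$f{\left(g \right)} + C{\left(170,152 \right)} = 72 \left(187 + 72\right) + \left(\frac{16}{9} + \frac{1}{27} \cdot 170\right) = 72 \cdot 259 + \left(\frac{16}{9} + \frac{170}{27}\right) = 18648 + \frac{218}{27} = \frac{503714}{27}$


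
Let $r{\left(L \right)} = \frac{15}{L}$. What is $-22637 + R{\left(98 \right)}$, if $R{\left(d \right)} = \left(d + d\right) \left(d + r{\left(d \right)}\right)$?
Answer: $-3399$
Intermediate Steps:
$R{\left(d \right)} = 2 d \left(d + \frac{15}{d}\right)$ ($R{\left(d \right)} = \left(d + d\right) \left(d + \frac{15}{d}\right) = 2 d \left(d + \frac{15}{d}\right)$)
$-22637 + R{\left(98 \right)} = -22637 + \left(30 + 2 \cdot 98^{2}\right) = -22637 + \left(30 + 2 \cdot 9604\right) = -22637 + \left(30 + 19208\right) = -22637 + 19238 = -3399$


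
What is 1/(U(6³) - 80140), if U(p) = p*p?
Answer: -1/33484 ≈ -2.9865e-5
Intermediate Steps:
U(p) = p²
1/(U(6³) - 80140) = 1/((6³)² - 80140) = 1/(216² - 80140) = 1/(46656 - 80140) = 1/(-33484) = -1/33484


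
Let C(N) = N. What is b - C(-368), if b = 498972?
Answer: 499340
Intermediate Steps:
b - C(-368) = 498972 - 1*(-368) = 498972 + 368 = 499340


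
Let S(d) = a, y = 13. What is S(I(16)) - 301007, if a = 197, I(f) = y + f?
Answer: -300810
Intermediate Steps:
I(f) = 13 + f
S(d) = 197
S(I(16)) - 301007 = 197 - 301007 = -300810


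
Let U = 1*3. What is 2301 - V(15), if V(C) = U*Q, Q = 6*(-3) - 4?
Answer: 2367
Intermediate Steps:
Q = -22 (Q = -18 - 4 = -22)
U = 3
V(C) = -66 (V(C) = 3*(-22) = -66)
2301 - V(15) = 2301 - 1*(-66) = 2301 + 66 = 2367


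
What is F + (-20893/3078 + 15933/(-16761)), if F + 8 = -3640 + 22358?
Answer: 321618789611/17196786 ≈ 18702.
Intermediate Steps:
F = 18710 (F = -8 + (-3640 + 22358) = -8 + 18718 = 18710)
F + (-20893/3078 + 15933/(-16761)) = 18710 + (-20893/3078 + 15933/(-16761)) = 18710 + (-20893*1/3078 + 15933*(-1/16761)) = 18710 + (-20893/3078 - 5311/5587) = 18710 - 133076449/17196786 = 321618789611/17196786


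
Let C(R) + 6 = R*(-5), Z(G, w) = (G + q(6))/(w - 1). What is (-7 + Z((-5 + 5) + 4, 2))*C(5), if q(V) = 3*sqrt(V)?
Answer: 93 - 93*sqrt(6) ≈ -134.80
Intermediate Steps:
Z(G, w) = (G + 3*sqrt(6))/(-1 + w) (Z(G, w) = (G + 3*sqrt(6))/(w - 1) = (G + 3*sqrt(6))/(-1 + w))
C(R) = -6 - 5*R (C(R) = -6 + R*(-5) = -6 - 5*R)
(-7 + Z((-5 + 5) + 4, 2))*C(5) = (-7 + (((-5 + 5) + 4) + 3*sqrt(6))/(-1 + 2))*(-6 - 5*5) = (-7 + ((0 + 4) + 3*sqrt(6))/1)*(-6 - 25) = (-7 + 1*(4 + 3*sqrt(6)))*(-31) = (-7 + (4 + 3*sqrt(6)))*(-31) = (-3 + 3*sqrt(6))*(-31) = 93 - 93*sqrt(6)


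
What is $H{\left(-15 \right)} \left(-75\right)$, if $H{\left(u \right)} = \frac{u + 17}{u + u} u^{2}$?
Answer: $1125$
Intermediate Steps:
$H{\left(u \right)} = \frac{u \left(17 + u\right)}{2}$ ($H{\left(u \right)} = \frac{17 + u}{2 u} u^{2} = \frac{u \left(17 + u\right)}{2}$)
$H{\left(-15 \right)} \left(-75\right) = \frac{1}{2} \left(-15\right) \left(17 - 15\right) \left(-75\right) = \frac{1}{2} \left(-15\right) 2 \left(-75\right) = \left(-15\right) \left(-75\right) = 1125$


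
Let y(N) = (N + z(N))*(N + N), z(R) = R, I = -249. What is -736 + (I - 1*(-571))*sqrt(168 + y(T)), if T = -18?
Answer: -736 + 644*sqrt(366) ≈ 11584.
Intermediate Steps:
y(N) = 4*N**2 (y(N) = (N + N)*(N + N) = (2*N)*(2*N) = 4*N**2)
-736 + (I - 1*(-571))*sqrt(168 + y(T)) = -736 + (-249 - 1*(-571))*sqrt(168 + 4*(-18)**2) = -736 + (-249 + 571)*sqrt(168 + 4*324) = -736 + 322*sqrt(168 + 1296) = -736 + 322*sqrt(1464) = -736 + 322*(2*sqrt(366)) = -736 + 644*sqrt(366)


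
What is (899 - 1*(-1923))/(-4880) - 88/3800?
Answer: -139413/231800 ≈ -0.60144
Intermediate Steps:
(899 - 1*(-1923))/(-4880) - 88/3800 = (899 + 1923)*(-1/4880) - 88*1/3800 = 2822*(-1/4880) - 11/475 = -1411/2440 - 11/475 = -139413/231800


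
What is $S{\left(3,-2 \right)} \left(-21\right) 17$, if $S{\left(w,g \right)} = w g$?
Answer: $2142$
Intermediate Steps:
$S{\left(w,g \right)} = g w$
$S{\left(3,-2 \right)} \left(-21\right) 17 = \left(-2\right) 3 \left(-21\right) 17 = \left(-6\right) \left(-21\right) 17 = 126 \cdot 17 = 2142$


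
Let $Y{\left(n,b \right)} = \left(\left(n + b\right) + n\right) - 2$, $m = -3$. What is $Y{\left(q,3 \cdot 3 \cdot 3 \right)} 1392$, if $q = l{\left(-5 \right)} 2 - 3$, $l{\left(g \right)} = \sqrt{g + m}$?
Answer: $26448 + 11136 i \sqrt{2} \approx 26448.0 + 15749.0 i$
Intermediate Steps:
$l{\left(g \right)} = \sqrt{-3 + g}$ ($l{\left(g \right)} = \sqrt{g - 3} = \sqrt{-3 + g}$)
$q = -3 + 4 i \sqrt{2}$ ($q = \sqrt{-3 - 5} \cdot 2 - 3 = \sqrt{-8} \cdot 2 - 3 = 2 i \sqrt{2} \cdot 2 - 3 = 4 i \sqrt{2} - 3 = -3 + 4 i \sqrt{2} \approx -3.0 + 5.6569 i$)
$Y{\left(n,b \right)} = -2 + b + 2 n$ ($Y{\left(n,b \right)} = \left(\left(b + n\right) + n\right) - 2 = \left(b + 2 n\right) - 2 = -2 + b + 2 n$)
$Y{\left(q,3 \cdot 3 \cdot 3 \right)} 1392 = \left(-2 + 3 \cdot 3 \cdot 3 + 2 \left(-3 + 4 i \sqrt{2}\right)\right) 1392 = \left(-2 + 9 \cdot 3 - \left(6 - 8 i \sqrt{2}\right)\right) 1392 = \left(-2 + 27 - \left(6 - 8 i \sqrt{2}\right)\right) 1392 = \left(19 + 8 i \sqrt{2}\right) 1392 = 26448 + 11136 i \sqrt{2}$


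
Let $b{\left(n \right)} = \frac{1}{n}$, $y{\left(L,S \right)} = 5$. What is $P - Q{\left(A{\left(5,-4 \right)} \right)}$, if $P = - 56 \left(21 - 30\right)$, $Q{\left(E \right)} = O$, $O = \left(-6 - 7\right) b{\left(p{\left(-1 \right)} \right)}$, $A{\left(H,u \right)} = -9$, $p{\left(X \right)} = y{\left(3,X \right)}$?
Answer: $\frac{2533}{5} \approx 506.6$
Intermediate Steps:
$p{\left(X \right)} = 5$
$O = - \frac{13}{5}$ ($O = \frac{-6 - 7}{5} = \left(-13\right) \frac{1}{5} = - \frac{13}{5} \approx -2.6$)
$Q{\left(E \right)} = - \frac{13}{5}$
$P = 504$ ($P = \left(-56\right) \left(-9\right) = 504$)
$P - Q{\left(A{\left(5,-4 \right)} \right)} = 504 - - \frac{13}{5} = 504 + \frac{13}{5} = \frac{2533}{5}$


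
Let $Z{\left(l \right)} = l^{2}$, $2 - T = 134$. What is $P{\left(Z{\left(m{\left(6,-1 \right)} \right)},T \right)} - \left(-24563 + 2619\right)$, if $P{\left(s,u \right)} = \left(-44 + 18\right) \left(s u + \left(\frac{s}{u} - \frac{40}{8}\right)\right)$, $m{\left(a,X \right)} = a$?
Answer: $\frac{1601964}{11} \approx 1.4563 \cdot 10^{5}$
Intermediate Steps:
$T = -132$ ($T = 2 - 134 = -132$)
$P{\left(s,u \right)} = 130 - 26 s u - \frac{26 s}{u}$ ($P{\left(s,u \right)} = - 26 \left(s u + \left(\frac{s}{u} - 5\right)\right) = - 26 \left(s u + \left(-5 + \frac{s}{u}\right)\right) = - 26 \left(-5 + s u + \frac{s}{u}\right) = 130 - 26 s u - \frac{26 s}{u}$)
$P{\left(Z{\left(m{\left(6,-1 \right)} \right)},T \right)} - \left(-24563 + 2619\right) = \left(130 - 26 \cdot 6^{2} \left(-132\right) - \frac{26 \cdot 6^{2}}{-132}\right) - \left(-24563 + 2619\right) = \left(130 - 936 \left(-132\right) - 936 \left(- \frac{1}{132}\right)\right) - -21944 = \left(130 + 123552 + \frac{78}{11}\right) + 21944 = \frac{1360580}{11} + 21944 = \frac{1601964}{11}$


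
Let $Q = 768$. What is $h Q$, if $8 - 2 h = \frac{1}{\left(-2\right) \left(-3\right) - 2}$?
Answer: $2976$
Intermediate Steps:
$h = \frac{31}{8}$ ($h = 4 - \frac{1}{2 \left(\left(-2\right) \left(-3\right) - 2\right)} = 4 - \frac{1}{2 \left(6 - 2\right)} = 4 - \frac{1}{2 \cdot 4} = 4 - \frac{1}{8} = \frac{31}{8} \approx 3.875$)
$h Q = \frac{31}{8} \cdot 768 = 2976$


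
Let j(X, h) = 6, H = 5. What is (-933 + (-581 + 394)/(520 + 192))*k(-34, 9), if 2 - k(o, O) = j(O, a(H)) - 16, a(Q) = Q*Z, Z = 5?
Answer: -1993449/178 ≈ -11199.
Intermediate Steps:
a(Q) = 5*Q (a(Q) = Q*5 = 5*Q)
k(o, O) = 12 (k(o, O) = 2 - (6 - 16) = 2 - 1*(-10) = 2 + 10 = 12)
(-933 + (-581 + 394)/(520 + 192))*k(-34, 9) = (-933 + (-581 + 394)/(520 + 192))*12 = (-933 - 187/712)*12 = -664483/712*12 = -1993449/178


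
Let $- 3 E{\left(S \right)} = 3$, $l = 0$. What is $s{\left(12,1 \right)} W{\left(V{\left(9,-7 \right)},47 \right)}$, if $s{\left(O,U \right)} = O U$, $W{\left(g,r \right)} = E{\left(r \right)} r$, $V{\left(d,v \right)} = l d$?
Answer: $-564$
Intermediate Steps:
$E{\left(S \right)} = -1$ ($E{\left(S \right)} = \left(- \frac{1}{3}\right) 3 = -1$)
$V{\left(d,v \right)} = 0$ ($V{\left(d,v \right)} = 0 d = 0$)
$W{\left(g,r \right)} = - r$
$s{\left(12,1 \right)} W{\left(V{\left(9,-7 \right)},47 \right)} = 12 \cdot 1 \left(\left(-1\right) 47\right) = 12 \left(-47\right) = -564$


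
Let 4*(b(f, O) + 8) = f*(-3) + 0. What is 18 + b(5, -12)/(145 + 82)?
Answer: 16297/908 ≈ 17.948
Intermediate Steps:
b(f, O) = -8 - 3*f/4 (b(f, O) = -8 + (f*(-3) + 0)/4 = -8 + (-3*f + 0)/4 = -8 + (-3*f)/4 = -8 - 3*f/4)
18 + b(5, -12)/(145 + 82) = 18 + (-8 - ¾*5)/(145 + 82) = 18 + (-8 - 15/4)/227 = 18 - 47/4*1/227 = 18 - 47/908 = 16297/908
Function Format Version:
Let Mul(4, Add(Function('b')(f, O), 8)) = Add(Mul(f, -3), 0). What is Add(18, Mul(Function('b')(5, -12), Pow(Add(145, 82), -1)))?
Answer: Rational(16297, 908) ≈ 17.948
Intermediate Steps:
Function('b')(f, O) = Add(-8, Mul(Rational(-3, 4), f)) (Function('b')(f, O) = Add(-8, Mul(Rational(1, 4), Add(Mul(f, -3), 0))) = Add(-8, Mul(Rational(1, 4), Add(Mul(-3, f), 0))) = Add(-8, Mul(Rational(1, 4), Mul(-3, f))) = Add(-8, Mul(Rational(-3, 4), f)))
Add(18, Mul(Function('b')(5, -12), Pow(Add(145, 82), -1))) = Add(18, Mul(Add(-8, Mul(Rational(-3, 4), 5)), Pow(Add(145, 82), -1))) = Add(18, Mul(Add(-8, Rational(-15, 4)), Pow(227, -1))) = Add(18, Mul(Rational(-47, 4), Rational(1, 227))) = Add(18, Rational(-47, 908)) = Rational(16297, 908)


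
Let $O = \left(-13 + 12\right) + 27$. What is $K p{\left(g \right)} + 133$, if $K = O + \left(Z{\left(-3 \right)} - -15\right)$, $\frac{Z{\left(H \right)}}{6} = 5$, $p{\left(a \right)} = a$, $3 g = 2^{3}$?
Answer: $\frac{967}{3} \approx 322.33$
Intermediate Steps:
$g = \frac{8}{3}$ ($g = \frac{2^{3}}{3} = \frac{1}{3} \cdot 8 = \frac{8}{3} \approx 2.6667$)
$O = 26$ ($O = -1 + 27 = 26$)
$Z{\left(H \right)} = 30$ ($Z{\left(H \right)} = 6 \cdot 5 = 30$)
$K = 71$ ($K = 26 + \left(30 - -15\right) = 26 + \left(30 + 15\right) = 26 + 45 = 71$)
$K p{\left(g \right)} + 133 = 71 \cdot \frac{8}{3} + 133 = \frac{568}{3} + 133 = \frac{967}{3}$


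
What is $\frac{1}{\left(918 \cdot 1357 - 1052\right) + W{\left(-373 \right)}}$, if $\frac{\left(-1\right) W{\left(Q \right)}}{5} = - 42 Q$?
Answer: $\frac{1}{1166344} \approx 8.5738 \cdot 10^{-7}$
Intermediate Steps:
$W{\left(Q \right)} = 210 Q$ ($W{\left(Q \right)} = - 5 \left(- 42 Q\right) = 210 Q$)
$\frac{1}{\left(918 \cdot 1357 - 1052\right) + W{\left(-373 \right)}} = \frac{1}{\left(918 \cdot 1357 - 1052\right) + 210 \left(-373\right)} = \frac{1}{\left(1245726 - 1052\right) - 78330} = \frac{1}{1244674 - 78330} = \frac{1}{1166344}$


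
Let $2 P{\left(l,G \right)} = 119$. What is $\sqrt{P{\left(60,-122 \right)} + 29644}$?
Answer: $\frac{\sqrt{118814}}{2} \approx 172.35$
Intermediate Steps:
$P{\left(l,G \right)} = \frac{119}{2}$ ($P{\left(l,G \right)} = \frac{1}{2} \cdot 119 = \frac{119}{2}$)
$\sqrt{P{\left(60,-122 \right)} + 29644} = \sqrt{\frac{119}{2} + 29644} = \sqrt{\frac{59407}{2}} = \frac{\sqrt{118814}}{2}$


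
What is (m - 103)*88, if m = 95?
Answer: -704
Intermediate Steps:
(m - 103)*88 = (95 - 103)*88 = -8*88 = -704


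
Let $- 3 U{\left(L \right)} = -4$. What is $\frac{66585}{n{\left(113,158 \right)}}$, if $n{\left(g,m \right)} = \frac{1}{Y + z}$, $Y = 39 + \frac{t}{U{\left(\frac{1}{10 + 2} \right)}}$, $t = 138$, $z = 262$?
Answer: $\frac{53867265}{2} \approx 2.6934 \cdot 10^{7}$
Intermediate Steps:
$U{\left(L \right)} = \frac{4}{3}$ ($U{\left(L \right)} = \left(- \frac{1}{3}\right) \left(-4\right) = \frac{4}{3}$)
$Y = \frac{285}{2}$ ($Y = 39 + \frac{138}{\frac{4}{3}} = 39 + 138 \cdot \frac{3}{4} = 39 + \frac{207}{2} = \frac{285}{2} \approx 142.5$)
$n{\left(g,m \right)} = \frac{2}{809}$ ($n{\left(g,m \right)} = \frac{1}{\frac{285}{2} + 262} = \frac{1}{\frac{809}{2}} = \frac{2}{809}$)
$\frac{66585}{n{\left(113,158 \right)}} = \frac{66585}{\frac{2}{809}} = 66585 \cdot \frac{809}{2} = \frac{53867265}{2}$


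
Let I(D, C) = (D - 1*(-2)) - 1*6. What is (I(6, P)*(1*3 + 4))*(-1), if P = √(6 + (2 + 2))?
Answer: -14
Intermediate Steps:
P = √10 (P = √(6 + 4) = √10 ≈ 3.1623)
I(D, C) = -4 + D (I(D, C) = (D + 2) - 6 = (2 + D) - 6 = -4 + D)
(I(6, P)*(1*3 + 4))*(-1) = ((-4 + 6)*(1*3 + 4))*(-1) = (2*(3 + 4))*(-1) = (2*7)*(-1) = 14*(-1) = -14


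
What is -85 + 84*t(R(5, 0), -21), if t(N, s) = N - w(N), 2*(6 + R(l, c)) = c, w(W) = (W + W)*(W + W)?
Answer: -12685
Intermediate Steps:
w(W) = 4*W**2 (w(W) = (2*W)*(2*W) = 4*W**2)
R(l, c) = -6 + c/2
t(N, s) = N - 4*N**2
-85 + 84*t(R(5, 0), -21) = -85 + 84*((-6 + (1/2)*0)*(1 - 4*(-6 + (1/2)*0))) = -85 + 84*((-6 + 0)*(1 - 4*(-6 + 0))) = -85 + 84*(-6*(1 - 4*(-6))) = -85 + 84*(-6*(1 + 24)) = -85 + 84*(-6*25) = -85 + 84*(-150) = -85 - 12600 = -12685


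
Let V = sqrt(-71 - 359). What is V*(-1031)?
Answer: -1031*I*sqrt(430) ≈ -21379.0*I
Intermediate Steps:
V = I*sqrt(430) (V = sqrt(-430) = I*sqrt(430) ≈ 20.736*I)
V*(-1031) = (I*sqrt(430))*(-1031) = -1031*I*sqrt(430)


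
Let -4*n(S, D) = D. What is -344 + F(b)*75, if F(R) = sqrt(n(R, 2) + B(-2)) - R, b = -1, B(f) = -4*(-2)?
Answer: -269 + 75*sqrt(30)/2 ≈ -63.604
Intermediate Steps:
B(f) = 8
n(S, D) = -D/4
F(R) = sqrt(30)/2 - R (F(R) = sqrt(-1/4*2 + 8) - R = sqrt(-1/2 + 8) - R = sqrt(15/2) - R = sqrt(30)/2 - R)
-344 + F(b)*75 = -344 + (sqrt(30)/2 - 1*(-1))*75 = -344 + (sqrt(30)/2 + 1)*75 = -344 + (1 + sqrt(30)/2)*75 = -344 + (75 + 75*sqrt(30)/2) = -269 + 75*sqrt(30)/2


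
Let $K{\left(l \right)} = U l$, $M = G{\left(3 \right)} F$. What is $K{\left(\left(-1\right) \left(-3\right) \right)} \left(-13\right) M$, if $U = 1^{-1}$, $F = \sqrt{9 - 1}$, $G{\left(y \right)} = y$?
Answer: $- 234 \sqrt{2} \approx -330.93$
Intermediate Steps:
$F = 2 \sqrt{2}$ ($F = \sqrt{8} = 2 \sqrt{2} \approx 2.8284$)
$M = 6 \sqrt{2}$ ($M = 3 \cdot 2 \sqrt{2} = 6 \sqrt{2} \approx 8.4853$)
$U = 1$
$K{\left(l \right)} = l$ ($K{\left(l \right)} = 1 l = l$)
$K{\left(\left(-1\right) \left(-3\right) \right)} \left(-13\right) M = \left(-1\right) \left(-3\right) \left(-13\right) 6 \sqrt{2} = 3 \left(-13\right) 6 \sqrt{2} = - 39 \cdot 6 \sqrt{2} = - 234 \sqrt{2}$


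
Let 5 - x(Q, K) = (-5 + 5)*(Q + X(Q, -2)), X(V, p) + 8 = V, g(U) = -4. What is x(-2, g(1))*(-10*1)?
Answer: -50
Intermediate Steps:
X(V, p) = -8 + V
x(Q, K) = 5 (x(Q, K) = 5 - (-5 + 5)*(Q + (-8 + Q)) = 5 - 0*(-8 + 2*Q) = 5 - 1*0 = 5 + 0 = 5)
x(-2, g(1))*(-10*1) = 5*(-10*1) = 5*(-10) = -50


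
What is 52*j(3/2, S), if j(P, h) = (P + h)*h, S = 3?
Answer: 702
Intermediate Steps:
j(P, h) = h*(P + h)
52*j(3/2, S) = 52*(3*(3/2 + 3)) = 52*(3*(9/2)) = 52*(27/2) = 702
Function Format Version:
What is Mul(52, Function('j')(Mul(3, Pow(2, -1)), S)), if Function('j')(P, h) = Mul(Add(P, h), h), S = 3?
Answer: 702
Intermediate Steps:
Function('j')(P, h) = Mul(h, Add(P, h))
Mul(52, Function('j')(Mul(3, Pow(2, -1)), S)) = Mul(52, Mul(3, Add(Mul(3, Pow(2, -1)), 3))) = Mul(52, Mul(3, Add(Mul(3, Rational(1, 2)), 3))) = Mul(52, Mul(3, Add(Rational(3, 2), 3))) = Mul(52, Mul(3, Rational(9, 2))) = Mul(52, Rational(27, 2)) = 702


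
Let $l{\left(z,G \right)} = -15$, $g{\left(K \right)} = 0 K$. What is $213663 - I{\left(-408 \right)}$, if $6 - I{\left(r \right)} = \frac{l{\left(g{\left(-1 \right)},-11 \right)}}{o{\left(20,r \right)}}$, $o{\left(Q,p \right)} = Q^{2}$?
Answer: $\frac{17092557}{80} \approx 2.1366 \cdot 10^{5}$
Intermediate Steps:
$g{\left(K \right)} = 0$
$I{\left(r \right)} = \frac{483}{80}$ ($I{\left(r \right)} = 6 - - \frac{15}{20^{2}} = 6 - - \frac{15}{400} = 6 - \left(-15\right) \frac{1}{400} = 6 - - \frac{3}{80} = 6 + \frac{3}{80} = \frac{483}{80}$)
$213663 - I{\left(-408 \right)} = 213663 - \frac{483}{80} = \frac{17092557}{80}$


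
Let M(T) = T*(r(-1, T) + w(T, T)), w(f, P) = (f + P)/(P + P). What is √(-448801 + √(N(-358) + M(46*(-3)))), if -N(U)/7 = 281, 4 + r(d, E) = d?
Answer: √(-448801 + I*√1415) ≈ 0.028 + 669.93*I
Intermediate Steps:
r(d, E) = -4 + d
N(U) = -1967 (N(U) = -7*281 = -1967)
w(f, P) = (P + f)/(2*P) (w(f, P) = (P + f)/((2*P)) = (P + f)*(1/(2*P)) = (P + f)/(2*P))
M(T) = -4*T (M(T) = T*((-4 - 1) + (T + T)/(2*T)) = T*(-5 + (2*T)/(2*T)) = T*(-5 + 1) = T*(-4) = -4*T)
√(-448801 + √(N(-358) + M(46*(-3)))) = √(-448801 + √(-1967 - 184*(-3))) = √(-448801 + √(-1967 - 4*(-138))) = √(-448801 + √(-1967 + 552)) = √(-448801 + √(-1415)) = √(-448801 + I*√1415)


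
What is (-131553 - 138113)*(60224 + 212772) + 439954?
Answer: -73617299382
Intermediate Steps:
(-131553 - 138113)*(60224 + 212772) + 439954 = -269666*272996 + 439954 = -73617739336 + 439954 = -73617299382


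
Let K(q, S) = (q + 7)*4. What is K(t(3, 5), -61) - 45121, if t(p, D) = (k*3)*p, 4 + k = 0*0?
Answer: -45237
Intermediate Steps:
k = -4 (k = -4 + 0*0 = -4 + 0 = -4)
t(p, D) = -12*p (t(p, D) = (-4*3)*p = -12*p)
K(q, S) = 28 + 4*q (K(q, S) = (7 + q)*4 = 28 + 4*q)
K(t(3, 5), -61) - 45121 = (28 + 4*(-12*3)) - 45121 = (28 + 4*(-36)) - 45121 = (28 - 144) - 45121 = -116 - 45121 = -45237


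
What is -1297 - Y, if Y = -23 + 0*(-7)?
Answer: -1274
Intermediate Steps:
Y = -23 (Y = -23 + 0 = -23)
-1297 - Y = -1297 - 1*(-23) = -1297 + 23 = -1274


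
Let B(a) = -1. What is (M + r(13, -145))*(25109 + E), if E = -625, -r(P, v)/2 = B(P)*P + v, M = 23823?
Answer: 591019276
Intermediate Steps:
r(P, v) = -2*v + 2*P (r(P, v) = -2*(-P + v) = -2*(v - P) = -2*v + 2*P)
(M + r(13, -145))*(25109 + E) = (23823 + (-2*(-145) + 2*13))*(25109 - 625) = (23823 + (290 + 26))*24484 = (23823 + 316)*24484 = 24139*24484 = 591019276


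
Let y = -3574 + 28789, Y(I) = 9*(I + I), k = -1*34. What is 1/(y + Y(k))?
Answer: 1/24603 ≈ 4.0645e-5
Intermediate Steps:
k = -34
Y(I) = 18*I (Y(I) = 9*(2*I) = 18*I)
y = 25215
1/(y + Y(k)) = 1/(25215 + 18*(-34)) = 1/(25215 - 612) = 1/24603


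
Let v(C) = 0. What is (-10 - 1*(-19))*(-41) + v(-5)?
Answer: -369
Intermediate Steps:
(-10 - 1*(-19))*(-41) + v(-5) = (-10 - 1*(-19))*(-41) + 0 = (-10 + 19)*(-41) + 0 = 9*(-41) + 0 = -369 + 0 = -369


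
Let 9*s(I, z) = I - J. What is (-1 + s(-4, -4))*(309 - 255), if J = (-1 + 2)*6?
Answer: -114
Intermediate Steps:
J = 6 (J = 1*6 = 6)
s(I, z) = -2/3 + I/9 (s(I, z) = (I - 1*6)/9 = (I - 6)/9 = (-6 + I)/9 = -2/3 + I/9)
(-1 + s(-4, -4))*(309 - 255) = (-1 + (-2/3 + (1/9)*(-4)))*(309 - 255) = (-1 + (-2/3 - 4/9))*54 = (-1 - 10/9)*54 = -19/9*54 = -114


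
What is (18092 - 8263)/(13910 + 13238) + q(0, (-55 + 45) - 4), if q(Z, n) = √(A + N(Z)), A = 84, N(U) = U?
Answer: 9829/27148 + 2*√21 ≈ 9.5272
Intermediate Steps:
q(Z, n) = √(84 + Z)
(18092 - 8263)/(13910 + 13238) + q(0, (-55 + 45) - 4) = (18092 - 8263)/(13910 + 13238) + √(84 + 0) = 9829/27148 + √84 = 9829*(1/27148) + 2*√21 = 9829/27148 + 2*√21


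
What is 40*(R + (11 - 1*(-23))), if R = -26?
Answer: 320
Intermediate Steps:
40*(R + (11 - 1*(-23))) = 40*(-26 + (11 - 1*(-23))) = 40*(-26 + (11 + 23)) = 40*(-26 + 34) = 40*8 = 320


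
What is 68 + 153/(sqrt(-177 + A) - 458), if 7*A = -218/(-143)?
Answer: 4740035030/70050241 - 51*I*sqrt(177135959)/70050241 ≈ 67.666 - 0.0096898*I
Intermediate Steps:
A = 218/1001 (A = (-218/(-143))/7 = (-218*(-1/143))/7 = (1/7)*(218/143) = 218/1001 ≈ 0.21778)
68 + 153/(sqrt(-177 + A) - 458) = 68 + 153/(sqrt(-177 + 218/1001) - 458) = 68 + 153/(sqrt(-176959/1001) - 458) = 68 + 153/(I*sqrt(177135959)/1001 - 458) = 68 + 153/(-458 + I*sqrt(177135959)/1001)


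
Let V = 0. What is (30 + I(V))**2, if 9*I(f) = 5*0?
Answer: 900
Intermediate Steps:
I(f) = 0 (I(f) = (5*0)/9 = (1/9)*0 = 0)
(30 + I(V))**2 = (30 + 0)**2 = 30**2 = 900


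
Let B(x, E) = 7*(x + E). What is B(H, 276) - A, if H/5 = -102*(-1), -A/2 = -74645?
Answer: -143788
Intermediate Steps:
A = 149290 (A = -2*(-74645) = 149290)
H = 510 (H = 5*(-102*(-1)) = 5*102 = 510)
B(x, E) = 7*E + 7*x (B(x, E) = 7*(E + x) = 7*E + 7*x)
B(H, 276) - A = (7*276 + 7*510) - 1*149290 = (1932 + 3570) - 149290 = 5502 - 149290 = -143788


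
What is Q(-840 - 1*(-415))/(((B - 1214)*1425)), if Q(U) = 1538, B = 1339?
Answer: 1538/178125 ≈ 0.0086344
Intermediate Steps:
Q(-840 - 1*(-415))/(((B - 1214)*1425)) = 1538/(((1339 - 1214)*1425)) = 1538/((125*1425)) = 1538/178125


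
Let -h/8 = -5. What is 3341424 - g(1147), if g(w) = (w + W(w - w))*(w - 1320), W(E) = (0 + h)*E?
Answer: 3539855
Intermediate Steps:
h = 40 (h = -8*(-5) = 40)
W(E) = 40*E (W(E) = (0 + 40)*E = 40*E)
g(w) = w*(-1320 + w) (g(w) = (w + 40*(w - w))*(w - 1320) = (w + 40*0)*(-1320 + w) = (w + 0)*(-1320 + w) = w*(-1320 + w))
3341424 - g(1147) = 3341424 - 1147*(-1320 + 1147) = 3341424 - 1147*(-173) = 3341424 - 1*(-198431) = 3341424 + 198431 = 3539855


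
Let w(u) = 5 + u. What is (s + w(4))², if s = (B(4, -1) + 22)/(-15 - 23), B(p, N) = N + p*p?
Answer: 93025/1444 ≈ 64.422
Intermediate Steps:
B(p, N) = N + p²
s = -37/38 (s = ((-1 + 4²) + 22)/(-15 - 23) = ((-1 + 16) + 22)/(-38) = (15 + 22)*(-1/38) = 37*(-1/38) = -37/38 ≈ -0.97368)
(s + w(4))² = (-37/38 + (5 + 4))² = (-37/38 + 9)² = (305/38)² = 93025/1444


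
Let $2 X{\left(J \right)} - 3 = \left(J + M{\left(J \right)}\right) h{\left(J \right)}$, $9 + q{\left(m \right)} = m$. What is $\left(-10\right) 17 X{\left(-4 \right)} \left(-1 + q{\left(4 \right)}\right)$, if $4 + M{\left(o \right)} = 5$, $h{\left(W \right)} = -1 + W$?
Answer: $9180$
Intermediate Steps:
$q{\left(m \right)} = -9 + m$
$M{\left(o \right)} = 1$ ($M{\left(o \right)} = -4 + 5 = 1$)
$X{\left(J \right)} = \frac{3}{2} + \frac{\left(1 + J\right) \left(-1 + J\right)}{2}$ ($X{\left(J \right)} = \frac{3}{2} + \frac{\left(J + 1\right) \left(-1 + J\right)}{2} = \frac{3}{2} + \frac{\left(1 + J\right) \left(-1 + J\right)}{2}$)
$\left(-10\right) 17 X{\left(-4 \right)} \left(-1 + q{\left(4 \right)}\right) = \left(-10\right) 17 \left(1 + \frac{\left(-4\right)^{2}}{2}\right) \left(-1 + \left(-9 + 4\right)\right) = - 170 \left(1 + \frac{1}{2} \cdot 16\right) \left(-1 - 5\right) = - 170 \left(1 + 8\right) \left(-6\right) = - 170 \cdot 9 \left(-6\right) = \left(-170\right) \left(-54\right) = 9180$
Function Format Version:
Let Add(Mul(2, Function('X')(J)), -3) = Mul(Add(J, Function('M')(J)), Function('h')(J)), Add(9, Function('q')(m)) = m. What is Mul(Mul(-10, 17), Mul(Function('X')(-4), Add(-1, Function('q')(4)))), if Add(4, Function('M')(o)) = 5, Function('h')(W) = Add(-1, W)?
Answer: 9180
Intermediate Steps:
Function('q')(m) = Add(-9, m)
Function('M')(o) = 1 (Function('M')(o) = Add(-4, 5) = 1)
Function('X')(J) = Add(Rational(3, 2), Mul(Rational(1, 2), Add(1, J), Add(-1, J))) (Function('X')(J) = Add(Rational(3, 2), Mul(Rational(1, 2), Mul(Add(J, 1), Add(-1, J)))) = Add(Rational(3, 2), Mul(Rational(1, 2), Mul(Add(1, J), Add(-1, J)))) = Add(Rational(3, 2), Mul(Rational(1, 2), Add(1, J), Add(-1, J))))
Mul(Mul(-10, 17), Mul(Function('X')(-4), Add(-1, Function('q')(4)))) = Mul(Mul(-10, 17), Mul(Add(1, Mul(Rational(1, 2), Pow(-4, 2))), Add(-1, Add(-9, 4)))) = Mul(-170, Mul(Add(1, Mul(Rational(1, 2), 16)), Add(-1, -5))) = Mul(-170, Mul(Add(1, 8), -6)) = Mul(-170, Mul(9, -6)) = Mul(-170, -54) = 9180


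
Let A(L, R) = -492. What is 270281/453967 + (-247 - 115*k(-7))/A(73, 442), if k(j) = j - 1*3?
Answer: -92317983/74450588 ≈ -1.2400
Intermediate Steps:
k(j) = -3 + j (k(j) = j - 3 = -3 + j)
270281/453967 + (-247 - 115*k(-7))/A(73, 442) = 270281/453967 + (-247 - 115*(-3 - 7))/(-492) = 270281*(1/453967) + (-247 - 115*(-10))*(-1/492) = 270281/453967 + (-247 + 1150)*(-1/492) = 270281/453967 + 903*(-1/492) = 270281/453967 - 301/164 = -92317983/74450588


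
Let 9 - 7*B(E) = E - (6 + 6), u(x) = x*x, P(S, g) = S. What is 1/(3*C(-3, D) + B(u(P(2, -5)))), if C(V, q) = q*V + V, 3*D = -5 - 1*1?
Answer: 7/80 ≈ 0.087500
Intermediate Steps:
D = -2 (D = (-5 - 1*1)/3 = (-5 - 1)/3 = (⅓)*(-6) = -2)
u(x) = x²
C(V, q) = V + V*q (C(V, q) = V*q + V = V + V*q)
B(E) = 3 - E/7 (B(E) = 9/7 - (E - (6 + 6))/7 = 9/7 - (E - 1*12)/7 = 9/7 - (E - 12)/7 = 9/7 - (-12 + E)/7 = 9/7 + (12/7 - E/7) = 3 - E/7)
1/(3*C(-3, D) + B(u(P(2, -5)))) = 1/(3*(-3*(1 - 2)) + (3 - ⅐*2²)) = 1/(3*(-3*(-1)) + (3 - ⅐*4)) = 1/(3*3 + (3 - 4/7)) = 1/(9 + 17/7) = 1/(80/7) = 7/80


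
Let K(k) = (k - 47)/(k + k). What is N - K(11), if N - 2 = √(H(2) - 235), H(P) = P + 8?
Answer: 40/11 + 15*I ≈ 3.6364 + 15.0*I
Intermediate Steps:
H(P) = 8 + P
K(k) = (-47 + k)/(2*k) (K(k) = (-47 + k)/((2*k)) = (-47 + k)*(1/(2*k)) = (-47 + k)/(2*k))
N = 2 + 15*I (N = 2 + √((8 + 2) - 235) = 2 + √(10 - 235) = 2 + √(-225) = 2 + 15*I ≈ 2.0 + 15.0*I)
N - K(11) = (2 + 15*I) - (-47 + 11)/(2*11) = (2 + 15*I) - (-36)/(2*11) = (2 + 15*I) - 1*(-18/11) = (2 + 15*I) + 18/11 = 40/11 + 15*I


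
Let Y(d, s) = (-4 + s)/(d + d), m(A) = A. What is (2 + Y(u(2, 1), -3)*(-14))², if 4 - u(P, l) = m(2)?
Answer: 2809/4 ≈ 702.25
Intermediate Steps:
u(P, l) = 2 (u(P, l) = 4 - 1*2 = 4 - 2 = 2)
Y(d, s) = (-4 + s)/(2*d) (Y(d, s) = (-4 + s)/((2*d)) = (-4 + s)*(1/(2*d)) = (-4 + s)/(2*d))
(2 + Y(u(2, 1), -3)*(-14))² = (2 + ((½)*(-4 - 3)/2)*(-14))² = (2 + ((½)*(½)*(-7))*(-14))² = (2 - 7/4*(-14))² = (2 + 49/2)² = (53/2)² = 2809/4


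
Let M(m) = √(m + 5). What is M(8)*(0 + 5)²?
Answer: 25*√13 ≈ 90.139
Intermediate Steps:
M(m) = √(5 + m)
M(8)*(0 + 5)² = √(5 + 8)*(0 + 5)² = √13*5² = √13*25 = 25*√13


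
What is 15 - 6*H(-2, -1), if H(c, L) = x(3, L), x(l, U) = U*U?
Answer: 9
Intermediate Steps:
x(l, U) = U²
H(c, L) = L²
15 - 6*H(-2, -1) = 15 - 6*(-1)² = 15 - 6*1 = 15 - 6 = 9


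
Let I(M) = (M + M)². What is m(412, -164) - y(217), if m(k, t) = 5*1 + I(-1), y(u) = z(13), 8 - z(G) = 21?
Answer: 22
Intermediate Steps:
z(G) = -13 (z(G) = 8 - 1*21 = 8 - 21 = -13)
y(u) = -13
I(M) = 4*M² (I(M) = (2*M)² = 4*M²)
m(k, t) = 9 (m(k, t) = 5*1 + 4*(-1)² = 5 + 4*1 = 5 + 4 = 9)
m(412, -164) - y(217) = 9 - 1*(-13) = 9 + 13 = 22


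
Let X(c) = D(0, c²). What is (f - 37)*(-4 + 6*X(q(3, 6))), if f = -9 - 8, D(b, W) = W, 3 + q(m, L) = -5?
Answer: -20520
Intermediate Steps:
q(m, L) = -8 (q(m, L) = -3 - 5 = -8)
X(c) = c²
f = -17
(f - 37)*(-4 + 6*X(q(3, 6))) = (-17 - 37)*(-4 + 6*(-8)²) = -54*(-4 + 6*64) = -54*(-4 + 384) = -54*380 = -20520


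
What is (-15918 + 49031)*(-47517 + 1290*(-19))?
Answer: -2385030051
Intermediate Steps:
(-15918 + 49031)*(-47517 + 1290*(-19)) = 33113*(-47517 - 24510) = 33113*(-72027) = -2385030051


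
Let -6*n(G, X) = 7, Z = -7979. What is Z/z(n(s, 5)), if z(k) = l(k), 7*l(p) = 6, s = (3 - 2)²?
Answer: -55853/6 ≈ -9308.8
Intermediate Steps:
s = 1 (s = 1² = 1)
n(G, X) = -7/6 (n(G, X) = -⅙*7 = -7/6)
l(p) = 6/7 (l(p) = (⅐)*6 = 6/7)
z(k) = 6/7
Z/z(n(s, 5)) = -7979/6/7 = -7979*7/6 = -55853/6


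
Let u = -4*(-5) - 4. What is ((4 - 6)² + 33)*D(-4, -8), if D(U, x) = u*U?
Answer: -2368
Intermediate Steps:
u = 16 (u = 20 - 4 = 16)
D(U, x) = 16*U
((4 - 6)² + 33)*D(-4, -8) = ((4 - 6)² + 33)*(16*(-4)) = ((-2)² + 33)*(-64) = (4 + 33)*(-64) = 37*(-64) = -2368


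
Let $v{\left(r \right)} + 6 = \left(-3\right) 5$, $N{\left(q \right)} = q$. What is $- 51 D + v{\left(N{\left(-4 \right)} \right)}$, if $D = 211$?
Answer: $-10782$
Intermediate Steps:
$v{\left(r \right)} = -21$ ($v{\left(r \right)} = -6 - 15 = -21$)
$- 51 D + v{\left(N{\left(-4 \right)} \right)} = \left(-51\right) 211 - 21 = -10761 - 21 = -10782$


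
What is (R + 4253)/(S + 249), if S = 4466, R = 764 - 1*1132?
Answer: 777/943 ≈ 0.82397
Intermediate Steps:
R = -368 (R = 764 - 1132 = -368)
(R + 4253)/(S + 249) = (-368 + 4253)/(4466 + 249) = 3885/4715 = 3885*(1/4715) = 777/943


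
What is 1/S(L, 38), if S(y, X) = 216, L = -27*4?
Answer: 1/216 ≈ 0.0046296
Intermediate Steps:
L = -108
1/S(L, 38) = 1/216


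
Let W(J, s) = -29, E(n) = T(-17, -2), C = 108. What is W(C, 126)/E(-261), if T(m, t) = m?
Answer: 29/17 ≈ 1.7059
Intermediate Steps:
E(n) = -17
W(C, 126)/E(-261) = -29/(-17) = -29*(-1/17) = 29/17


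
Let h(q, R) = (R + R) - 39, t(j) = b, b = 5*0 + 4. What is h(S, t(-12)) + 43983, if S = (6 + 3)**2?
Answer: 43952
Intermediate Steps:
S = 81 (S = 9**2 = 81)
b = 4 (b = 0 + 4 = 4)
t(j) = 4
h(q, R) = -39 + 2*R (h(q, R) = 2*R - 39 = -39 + 2*R)
h(S, t(-12)) + 43983 = (-39 + 2*4) + 43983 = (-39 + 8) + 43983 = -31 + 43983 = 43952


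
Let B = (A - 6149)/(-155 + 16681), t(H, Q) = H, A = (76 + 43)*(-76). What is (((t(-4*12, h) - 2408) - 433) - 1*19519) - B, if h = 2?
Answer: -370299415/16526 ≈ -22407.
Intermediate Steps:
A = -9044 (A = 119*(-76) = -9044)
B = -15193/16526 (B = (-9044 - 6149)/(-155 + 16681) = -15193/16526 ≈ -0.91934)
(((t(-4*12, h) - 2408) - 433) - 1*19519) - B = (((-4*12 - 2408) - 433) - 1*19519) - 1*(-15193/16526) = (((-48 - 2408) - 433) - 19519) + 15193/16526 = ((-2456 - 433) - 19519) + 15193/16526 = (-2889 - 19519) + 15193/16526 = -22408 + 15193/16526 = -370299415/16526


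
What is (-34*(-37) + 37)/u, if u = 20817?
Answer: 1295/20817 ≈ 0.062209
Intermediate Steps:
(-34*(-37) + 37)/u = (-34*(-37) + 37)/20817 = (1258 + 37)*(1/20817) = 1295*(1/20817) = 1295/20817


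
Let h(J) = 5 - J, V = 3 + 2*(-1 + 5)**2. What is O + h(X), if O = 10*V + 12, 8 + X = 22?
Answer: 353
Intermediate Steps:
X = 14 (X = -8 + 22 = 14)
V = 35 (V = 3 + 2*4**2 = 3 + 2*16 = 3 + 32 = 35)
O = 362 (O = 10*35 + 12 = 350 + 12 = 362)
O + h(X) = 362 + (5 - 1*14) = 362 + (5 - 14) = 362 - 9 = 353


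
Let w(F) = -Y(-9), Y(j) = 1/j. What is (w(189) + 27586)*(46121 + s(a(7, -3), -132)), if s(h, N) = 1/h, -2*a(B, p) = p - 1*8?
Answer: 41986033525/33 ≈ 1.2723e+9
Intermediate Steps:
a(B, p) = 4 - p/2 (a(B, p) = -(p - 1*8)/2 = -(p - 8)/2 = -(-8 + p)/2 = 4 - p/2)
w(F) = ⅑ (w(F) = -1/(-9) = -1*(-⅑) = ⅑)
(w(189) + 27586)*(46121 + s(a(7, -3), -132)) = (⅑ + 27586)*(46121 + 1/(4 - ½*(-3))) = 248275*(46121 + 1/(4 + 3/2))/9 = 248275*(46121 + 1/(11/2))/9 = 248275*(46121 + 2/11)/9 = (248275/9)*(507333/11) = 41986033525/33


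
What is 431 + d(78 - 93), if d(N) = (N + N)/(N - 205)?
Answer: 9485/22 ≈ 431.14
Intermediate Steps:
d(N) = 2*N/(-205 + N) (d(N) = (2*N)/(-205 + N) = 2*N/(-205 + N))
431 + d(78 - 93) = 431 + 2*(78 - 93)/(-205 + (78 - 93)) = 431 + 2*(-15)/(-205 - 15) = 431 + 2*(-15)/(-220) = 431 + 2*(-15)*(-1/220) = 431 + 3/22 = 9485/22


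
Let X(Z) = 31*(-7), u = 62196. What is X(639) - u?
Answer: -62413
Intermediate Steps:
X(Z) = -217
X(639) - u = -217 - 1*62196 = -217 - 62196 = -62413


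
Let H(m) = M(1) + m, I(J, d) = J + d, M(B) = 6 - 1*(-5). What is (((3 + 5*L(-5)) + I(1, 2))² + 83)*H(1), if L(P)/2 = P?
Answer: 24228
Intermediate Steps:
L(P) = 2*P
M(B) = 11 (M(B) = 6 + 5 = 11)
H(m) = 11 + m
(((3 + 5*L(-5)) + I(1, 2))² + 83)*H(1) = (((3 + 5*(2*(-5))) + (1 + 2))² + 83)*(11 + 1) = (((3 + 5*(-10)) + 3)² + 83)*12 = (((3 - 50) + 3)² + 83)*12 = ((-47 + 3)² + 83)*12 = ((-44)² + 83)*12 = (1936 + 83)*12 = 2019*12 = 24228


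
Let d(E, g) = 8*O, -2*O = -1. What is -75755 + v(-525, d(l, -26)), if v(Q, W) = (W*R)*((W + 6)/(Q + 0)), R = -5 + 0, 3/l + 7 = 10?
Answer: -1590847/21 ≈ -75755.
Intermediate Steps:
l = 1 (l = 3/(-7 + 10) = 3/3 = 3*(1/3) = 1)
O = 1/2 (O = -1/2*(-1) = 1/2 ≈ 0.50000)
d(E, g) = 4 (d(E, g) = 8*(1/2) = 4)
R = -5
v(Q, W) = -5*W*(6 + W)/Q (v(Q, W) = (W*(-5))*((W + 6)/(Q + 0)) = (-5*W)*((6 + W)/Q) = -5*W*(6 + W)/Q)
-75755 + v(-525, d(l, -26)) = -75755 - 5*4*(6 + 4)/(-525) = -75755 - 5*4*(-1/525)*10 = -75755 + 8/21 = -1590847/21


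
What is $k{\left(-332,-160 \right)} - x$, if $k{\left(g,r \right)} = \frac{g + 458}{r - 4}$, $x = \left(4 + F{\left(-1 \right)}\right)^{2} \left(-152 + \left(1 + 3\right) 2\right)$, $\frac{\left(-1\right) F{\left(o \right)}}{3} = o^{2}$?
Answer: $\frac{11745}{82} \approx 143.23$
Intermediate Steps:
$F{\left(o \right)} = - 3 o^{2}$
$x = -144$ ($x = \left(4 - 3 \left(-1\right)^{2}\right)^{2} \left(-152 + \left(1 + 3\right) 2\right) = \left(4 - 3\right)^{2} \left(-152 + 4 \cdot 2\right) = \left(4 - 3\right)^{2} \left(-152 + 8\right) = 1^{2} \left(-144\right) = 1 \left(-144\right) = -144$)
$k{\left(g,r \right)} = \frac{458 + g}{-4 + r}$
$k{\left(-332,-160 \right)} - x = \frac{458 - 332}{-4 - 160} - -144 = \frac{1}{-164} \cdot 126 + 144 = \left(- \frac{1}{164}\right) 126 + 144 = - \frac{63}{82} + 144 = \frac{11745}{82}$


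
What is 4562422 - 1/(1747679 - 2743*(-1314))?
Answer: 24417995857981/5351981 ≈ 4.5624e+6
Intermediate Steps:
4562422 - 1/(1747679 - 2743*(-1314)) = 4562422 - 1/(1747679 + 3604302) = 4562422 - 1/5351981 = 24417995857981/5351981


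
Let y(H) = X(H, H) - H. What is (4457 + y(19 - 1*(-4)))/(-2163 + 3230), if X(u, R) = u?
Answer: 4457/1067 ≈ 4.1771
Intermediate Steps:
y(H) = 0 (y(H) = H - H = 0)
(4457 + y(19 - 1*(-4)))/(-2163 + 3230) = (4457 + 0)/(-2163 + 3230) = 4457/1067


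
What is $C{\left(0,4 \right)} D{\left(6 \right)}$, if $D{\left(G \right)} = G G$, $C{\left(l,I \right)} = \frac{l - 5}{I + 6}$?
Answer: $-18$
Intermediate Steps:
$C{\left(l,I \right)} = \frac{-5 + l}{6 + I}$
$D{\left(G \right)} = G^{2}$
$C{\left(0,4 \right)} D{\left(6 \right)} = \frac{-5 + 0}{6 + 4} \cdot 6^{2} = \frac{1}{10} \left(-5\right) 36 = \left(- \frac{1}{2}\right) 36 = -18$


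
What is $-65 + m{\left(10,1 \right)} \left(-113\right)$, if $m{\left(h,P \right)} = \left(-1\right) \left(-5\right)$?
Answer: $-630$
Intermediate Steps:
$m{\left(h,P \right)} = 5$
$-65 + m{\left(10,1 \right)} \left(-113\right) = -65 + 5 \left(-113\right) = -65 - 565 = -630$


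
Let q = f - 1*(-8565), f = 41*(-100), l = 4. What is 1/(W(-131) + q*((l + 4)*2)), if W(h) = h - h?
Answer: 1/71440 ≈ 1.3998e-5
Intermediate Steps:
W(h) = 0
f = -4100
q = 4465 (q = -4100 - 1*(-8565) = -4100 + 8565 = 4465)
1/(W(-131) + q*((l + 4)*2)) = 1/(0 + 4465*((4 + 4)*2)) = 1/(0 + 4465*(8*2)) = 1/(0 + 4465*16) = 1/(0 + 71440) = 1/71440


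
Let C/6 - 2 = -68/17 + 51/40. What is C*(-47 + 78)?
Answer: -2697/20 ≈ -134.85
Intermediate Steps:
C = -87/20 (C = 12 + 6*(-68/17 + 51/40) = 12 + 6*(-68*1/17 + 51*(1/40)) = 12 + 6*(-4 + 51/40) = 12 + 6*(-109/40) = 12 - 327/20 = -87/20 ≈ -4.3500)
C*(-47 + 78) = -87*(-47 + 78)/20 = -87/20*31 = -2697/20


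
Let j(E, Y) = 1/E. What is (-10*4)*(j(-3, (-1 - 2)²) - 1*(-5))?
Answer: -560/3 ≈ -186.67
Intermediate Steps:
(-10*4)*(j(-3, (-1 - 2)²) - 1*(-5)) = (-10*4)*(1/(-3) - 1*(-5)) = -40*(-⅓ + 5) = -40*14/3 = -560/3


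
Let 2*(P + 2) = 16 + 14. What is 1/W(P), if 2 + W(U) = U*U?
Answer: 1/167 ≈ 0.0059880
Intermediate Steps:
P = 13 (P = -2 + (16 + 14)/2 = -2 + (½)*30 = -2 + 15 = 13)
W(U) = -2 + U² (W(U) = -2 + U*U = -2 + U²)
1/W(P) = 1/(-2 + 13²) = 1/(-2 + 169) = 1/167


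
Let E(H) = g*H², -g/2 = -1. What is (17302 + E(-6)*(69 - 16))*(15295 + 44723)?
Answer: 1267460124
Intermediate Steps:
g = 2 (g = -2*(-1) = 2)
E(H) = 2*H²
(17302 + E(-6)*(69 - 16))*(15295 + 44723) = (17302 + (2*(-6)²)*(69 - 16))*(15295 + 44723) = (17302 + (2*36)*53)*60018 = (17302 + 72*53)*60018 = (17302 + 3816)*60018 = 21118*60018 = 1267460124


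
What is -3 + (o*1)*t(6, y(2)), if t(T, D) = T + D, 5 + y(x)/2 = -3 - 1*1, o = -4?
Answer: 45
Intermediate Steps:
y(x) = -18 (y(x) = -10 + 2*(-3 - 1*1) = -10 + 2*(-3 - 1) = -10 + 2*(-4) = -10 - 8 = -18)
t(T, D) = D + T
-3 + (o*1)*t(6, y(2)) = -3 + (-4*1)*(-18 + 6) = -3 - 4*(-12) = -3 + 48 = 45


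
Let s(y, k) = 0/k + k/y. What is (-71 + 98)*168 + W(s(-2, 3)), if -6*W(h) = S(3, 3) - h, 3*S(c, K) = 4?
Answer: 163279/36 ≈ 4535.5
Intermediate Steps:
S(c, K) = 4/3 (S(c, K) = (⅓)*4 = 4/3)
s(y, k) = k/y (s(y, k) = 0 + k/y = k/y)
W(h) = -2/9 + h/6 (W(h) = -(4/3 - h)/6 = -2/9 + h/6)
(-71 + 98)*168 + W(s(-2, 3)) = (-71 + 98)*168 + (-2/9 + (3/(-2))/6) = 27*168 + (-2/9 + (3*(-½))/6) = 4536 + (-2/9 + (⅙)*(-3/2)) = 4536 + (-2/9 - ¼) = 4536 - 17/36 = 163279/36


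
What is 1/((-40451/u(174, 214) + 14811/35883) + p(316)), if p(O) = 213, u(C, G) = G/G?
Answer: -11961/481281781 ≈ -2.4852e-5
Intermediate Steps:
u(C, G) = 1
1/((-40451/u(174, 214) + 14811/35883) + p(316)) = 1/((-40451/1 + 14811/35883) + 213) = 1/((-40451*1 + 14811*(1/35883)) + 213) = 1/((-40451 + 4937/11961) + 213) = 1/(-483829474/11961 + 213) = 1/(-481281781/11961) = -11961/481281781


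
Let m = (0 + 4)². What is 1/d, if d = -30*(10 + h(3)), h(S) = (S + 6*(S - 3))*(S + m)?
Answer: -1/2010 ≈ -0.00049751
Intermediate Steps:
m = 16 (m = 4² = 16)
h(S) = (-18 + 7*S)*(16 + S) (h(S) = (S + 6*(S - 3))*(S + 16) = (S + 6*(-3 + S))*(16 + S) = (S + (-18 + 6*S))*(16 + S) = (-18 + 7*S)*(16 + S))
d = -2010 (d = -30*(10 + (-288 + 7*3² + 94*3)) = -30*(10 + (-288 + 7*9 + 282)) = -30*(10 + (-288 + 63 + 282)) = -30*(10 + 57) = -30*67 = -2010)
1/d = 1/(-2010) = -1/2010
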